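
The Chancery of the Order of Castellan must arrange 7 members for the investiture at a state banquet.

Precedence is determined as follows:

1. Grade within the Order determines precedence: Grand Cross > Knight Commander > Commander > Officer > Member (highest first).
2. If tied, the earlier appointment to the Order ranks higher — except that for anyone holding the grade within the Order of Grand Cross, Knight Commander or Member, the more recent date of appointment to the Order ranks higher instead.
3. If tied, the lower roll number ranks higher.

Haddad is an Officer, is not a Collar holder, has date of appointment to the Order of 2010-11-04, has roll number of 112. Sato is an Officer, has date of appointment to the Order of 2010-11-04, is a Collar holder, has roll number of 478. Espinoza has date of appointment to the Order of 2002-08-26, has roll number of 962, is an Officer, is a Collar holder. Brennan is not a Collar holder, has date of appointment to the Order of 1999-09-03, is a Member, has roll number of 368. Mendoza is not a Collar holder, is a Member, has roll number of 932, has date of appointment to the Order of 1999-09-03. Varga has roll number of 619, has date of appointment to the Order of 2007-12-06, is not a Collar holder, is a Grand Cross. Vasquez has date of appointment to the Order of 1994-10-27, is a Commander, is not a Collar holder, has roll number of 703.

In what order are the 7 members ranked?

By grade within the Order: Varga (Grand Cross); then Vasquez (Commander); then Espinoza, Haddad and Sato (Officer); then Brennan and Mendoza (Member).
Among Espinoza, Haddad and Sato, by date of appointment to the Order (earlier first): Espinoza (2002-08-26) before Haddad and Sato (2010-11-04).
Among Haddad and Sato, by roll number (lower first): Haddad (112) before Sato (478).
Brennan and Mendoza both have date of appointment to the Order 1999-09-03, so the next rule applies.
Among Brennan and Mendoza, by roll number (lower first): Brennan (368) before Mendoza (932).
Full order: Varga, Vasquez, Espinoza, Haddad, Sato, Brennan, Mendoza.

Varga, Vasquez, Espinoza, Haddad, Sato, Brennan, Mendoza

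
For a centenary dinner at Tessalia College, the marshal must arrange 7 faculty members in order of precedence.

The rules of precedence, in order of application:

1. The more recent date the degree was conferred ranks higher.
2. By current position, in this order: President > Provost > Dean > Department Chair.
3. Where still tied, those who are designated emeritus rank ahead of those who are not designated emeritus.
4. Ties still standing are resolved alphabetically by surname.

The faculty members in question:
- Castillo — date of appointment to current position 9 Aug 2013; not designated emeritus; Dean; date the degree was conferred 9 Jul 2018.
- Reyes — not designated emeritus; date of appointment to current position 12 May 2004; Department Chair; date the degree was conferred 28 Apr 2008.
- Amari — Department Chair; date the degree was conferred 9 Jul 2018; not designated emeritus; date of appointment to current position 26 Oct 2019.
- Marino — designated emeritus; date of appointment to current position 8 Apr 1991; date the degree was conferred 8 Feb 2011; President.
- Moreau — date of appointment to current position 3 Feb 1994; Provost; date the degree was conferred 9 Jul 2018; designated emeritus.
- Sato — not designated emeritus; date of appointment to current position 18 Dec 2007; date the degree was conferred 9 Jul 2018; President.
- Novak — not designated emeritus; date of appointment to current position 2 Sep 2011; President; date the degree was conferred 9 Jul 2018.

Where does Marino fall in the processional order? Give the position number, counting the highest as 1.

By date the degree was conferred (later first): Novak, Sato, Moreau, Castillo and Amari (each 9 Jul 2018); then Marino (8 Feb 2011); then Reyes (28 Apr 2008).
Among Novak, Sato, Moreau, Castillo and Amari, by current position: Novak and Sato (President) before Moreau (Provost) before Castillo (Dean) before Amari (Department Chair).
Novak and Sato are each not designated emeritus, so the next rule applies.
Among Novak and Sato, alphabetically by surname: Novak before Sato.
Order: Novak, Sato, Moreau, Castillo, Amari, Marino, Reyes. So position 6.

6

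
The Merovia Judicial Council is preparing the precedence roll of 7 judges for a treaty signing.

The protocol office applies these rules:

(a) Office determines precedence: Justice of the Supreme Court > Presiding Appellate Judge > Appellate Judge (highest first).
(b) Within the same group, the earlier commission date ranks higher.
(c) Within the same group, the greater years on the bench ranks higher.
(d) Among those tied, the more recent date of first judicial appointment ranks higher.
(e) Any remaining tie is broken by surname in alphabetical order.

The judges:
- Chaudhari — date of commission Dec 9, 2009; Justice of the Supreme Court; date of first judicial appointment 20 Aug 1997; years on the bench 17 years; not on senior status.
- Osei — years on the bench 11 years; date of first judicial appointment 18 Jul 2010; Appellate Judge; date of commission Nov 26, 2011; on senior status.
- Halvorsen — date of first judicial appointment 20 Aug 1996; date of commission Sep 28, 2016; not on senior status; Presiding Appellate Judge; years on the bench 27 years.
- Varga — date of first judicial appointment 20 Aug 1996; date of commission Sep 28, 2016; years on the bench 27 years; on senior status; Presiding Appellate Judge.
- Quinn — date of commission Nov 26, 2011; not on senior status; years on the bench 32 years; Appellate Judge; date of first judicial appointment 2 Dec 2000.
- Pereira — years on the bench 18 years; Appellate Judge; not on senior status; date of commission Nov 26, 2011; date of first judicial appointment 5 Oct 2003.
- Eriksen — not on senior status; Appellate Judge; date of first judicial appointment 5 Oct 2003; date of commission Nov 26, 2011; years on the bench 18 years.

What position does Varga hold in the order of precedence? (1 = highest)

3

By office: Chaudhari (Justice of the Supreme Court); then Halvorsen and Varga (Presiding Appellate Judge); then Quinn, Eriksen, Pereira and Osei (Appellate Judge).
Halvorsen and Varga both have date of commission Sep 28, 2016, so the next rule applies.
Halvorsen and Varga both have years on the bench 27 years, so the next rule applies.
Halvorsen and Varga both have date of first judicial appointment 20 Aug 1996, so the next rule applies.
Among Halvorsen and Varga, alphabetically by surname: Halvorsen before Varga.
Quinn, Eriksen, Pereira and Osei all have date of commission Nov 26, 2011, so the next rule applies.
Among Quinn, Eriksen, Pereira and Osei, by years on the bench (higher first): Quinn (32 years) before Eriksen and Pereira (18 years) before Osei (11 years).
Eriksen and Pereira both have date of first judicial appointment 5 Oct 2003, so the next rule applies.
Among Eriksen and Pereira, alphabetically by surname: Eriksen before Pereira.
Order: Chaudhari, Halvorsen, Varga, Quinn, Eriksen, Pereira, Osei. So position 3.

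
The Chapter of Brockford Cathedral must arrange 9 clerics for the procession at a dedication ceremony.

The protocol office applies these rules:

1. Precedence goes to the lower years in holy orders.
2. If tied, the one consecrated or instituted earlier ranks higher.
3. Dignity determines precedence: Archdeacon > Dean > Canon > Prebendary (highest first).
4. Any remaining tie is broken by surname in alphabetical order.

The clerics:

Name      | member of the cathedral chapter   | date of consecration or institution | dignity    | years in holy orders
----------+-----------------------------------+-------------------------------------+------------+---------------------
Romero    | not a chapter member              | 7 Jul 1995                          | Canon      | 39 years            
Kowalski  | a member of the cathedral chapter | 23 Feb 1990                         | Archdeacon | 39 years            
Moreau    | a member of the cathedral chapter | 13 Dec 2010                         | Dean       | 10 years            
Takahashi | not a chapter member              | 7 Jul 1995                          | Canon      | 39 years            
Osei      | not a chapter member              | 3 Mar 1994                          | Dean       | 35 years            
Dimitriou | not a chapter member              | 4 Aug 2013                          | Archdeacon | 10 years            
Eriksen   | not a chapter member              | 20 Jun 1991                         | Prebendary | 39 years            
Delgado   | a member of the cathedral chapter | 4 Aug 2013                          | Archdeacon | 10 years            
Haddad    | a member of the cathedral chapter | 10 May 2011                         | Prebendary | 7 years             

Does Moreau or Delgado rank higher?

Moreau

By years in holy orders (lower first): Haddad (7 years); then Moreau, Delgado and Dimitriou (each 10 years); then Osei (35 years); then Kowalski, Eriksen, Romero and Takahashi (each 39 years).
Among Moreau, Delgado and Dimitriou, by date of consecration or institution (earlier first): Moreau (13 Dec 2010) before Delgado and Dimitriou (4 Aug 2013).
Delgado and Dimitriou are each Archdeacon, so the next rule applies.
Among Delgado and Dimitriou, alphabetically by surname: Delgado before Dimitriou.
Among Kowalski, Eriksen, Romero and Takahashi, by date of consecration or institution (earlier first): Kowalski (23 Feb 1990) before Eriksen (20 Jun 1991) before Romero and Takahashi (7 Jul 1995).
Romero and Takahashi are each Canon, so the next rule applies.
Among Romero and Takahashi, alphabetically by surname: Romero before Takahashi.
So Moreau takes precedence.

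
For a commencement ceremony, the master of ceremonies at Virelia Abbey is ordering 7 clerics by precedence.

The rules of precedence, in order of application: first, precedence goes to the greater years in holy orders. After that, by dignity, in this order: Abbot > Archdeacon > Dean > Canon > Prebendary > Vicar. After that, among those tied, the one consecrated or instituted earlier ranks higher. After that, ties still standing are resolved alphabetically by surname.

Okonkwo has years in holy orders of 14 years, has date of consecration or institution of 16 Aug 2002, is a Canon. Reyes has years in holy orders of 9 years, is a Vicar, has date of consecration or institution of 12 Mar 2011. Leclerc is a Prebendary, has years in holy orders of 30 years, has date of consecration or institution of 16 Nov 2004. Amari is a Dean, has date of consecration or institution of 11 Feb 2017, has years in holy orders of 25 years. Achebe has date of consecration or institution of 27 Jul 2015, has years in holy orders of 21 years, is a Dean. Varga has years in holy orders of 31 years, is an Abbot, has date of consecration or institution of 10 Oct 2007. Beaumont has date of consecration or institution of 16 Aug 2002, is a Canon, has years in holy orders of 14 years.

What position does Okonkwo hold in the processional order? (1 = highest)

By years in holy orders (higher first): Varga (31 years); then Leclerc (30 years); then Amari (25 years); then Achebe (21 years); then Beaumont and Okonkwo (both 14 years); then Reyes (9 years).
Beaumont and Okonkwo are each Canon, so the next rule applies.
Beaumont and Okonkwo both have date of consecration or institution 16 Aug 2002, so the next rule applies.
Among Beaumont and Okonkwo, alphabetically by surname: Beaumont before Okonkwo.
Order: Varga, Leclerc, Amari, Achebe, Beaumont, Okonkwo, Reyes. So position 6.

6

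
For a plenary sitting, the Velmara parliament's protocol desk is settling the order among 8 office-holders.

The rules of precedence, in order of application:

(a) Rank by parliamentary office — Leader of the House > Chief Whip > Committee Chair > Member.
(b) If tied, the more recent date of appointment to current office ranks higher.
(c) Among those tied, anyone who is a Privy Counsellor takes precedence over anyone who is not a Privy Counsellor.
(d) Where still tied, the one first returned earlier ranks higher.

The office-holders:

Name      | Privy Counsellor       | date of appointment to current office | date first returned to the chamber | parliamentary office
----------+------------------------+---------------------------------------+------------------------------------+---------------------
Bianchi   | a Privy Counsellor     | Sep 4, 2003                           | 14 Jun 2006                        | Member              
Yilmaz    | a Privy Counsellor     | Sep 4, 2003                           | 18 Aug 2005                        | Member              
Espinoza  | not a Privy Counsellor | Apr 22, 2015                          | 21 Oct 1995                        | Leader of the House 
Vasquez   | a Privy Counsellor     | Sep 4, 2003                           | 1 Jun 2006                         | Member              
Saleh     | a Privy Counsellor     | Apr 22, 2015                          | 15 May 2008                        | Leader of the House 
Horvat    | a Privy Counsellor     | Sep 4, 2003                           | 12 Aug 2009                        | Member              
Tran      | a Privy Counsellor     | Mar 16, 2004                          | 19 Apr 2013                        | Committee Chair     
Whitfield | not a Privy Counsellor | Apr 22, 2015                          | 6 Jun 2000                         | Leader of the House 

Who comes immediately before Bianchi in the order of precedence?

By parliamentary office: Saleh, Espinoza and Whitfield (Leader of the House); then Tran (Committee Chair); then Yilmaz, Vasquez, Bianchi and Horvat (Member).
Saleh, Espinoza and Whitfield all have date of appointment to current office Apr 22, 2015, so the next rule applies.
Among Saleh, Espinoza and Whitfield, a Privy Counsellor before not a Privy Counsellor: Saleh (a Privy Counsellor) before Espinoza and Whitfield (not a Privy Counsellor).
Among Espinoza and Whitfield, by date first returned to the chamber (earlier first): Espinoza (21 Oct 1995) before Whitfield (6 Jun 2000).
Yilmaz, Vasquez, Bianchi and Horvat all have date of appointment to current office Sep 4, 2003, so the next rule applies.
Yilmaz, Vasquez, Bianchi and Horvat are each a Privy Counsellor, so the next rule applies.
Among Yilmaz, Vasquez, Bianchi and Horvat, by date first returned to the chamber (earlier first): Yilmaz (18 Aug 2005) before Vasquez (1 Jun 2006) before Bianchi (14 Jun 2006) before Horvat (12 Aug 2009).
Order: Saleh, Espinoza, Whitfield, Tran, Yilmaz, Vasquez, Bianchi, Horvat.

Vasquez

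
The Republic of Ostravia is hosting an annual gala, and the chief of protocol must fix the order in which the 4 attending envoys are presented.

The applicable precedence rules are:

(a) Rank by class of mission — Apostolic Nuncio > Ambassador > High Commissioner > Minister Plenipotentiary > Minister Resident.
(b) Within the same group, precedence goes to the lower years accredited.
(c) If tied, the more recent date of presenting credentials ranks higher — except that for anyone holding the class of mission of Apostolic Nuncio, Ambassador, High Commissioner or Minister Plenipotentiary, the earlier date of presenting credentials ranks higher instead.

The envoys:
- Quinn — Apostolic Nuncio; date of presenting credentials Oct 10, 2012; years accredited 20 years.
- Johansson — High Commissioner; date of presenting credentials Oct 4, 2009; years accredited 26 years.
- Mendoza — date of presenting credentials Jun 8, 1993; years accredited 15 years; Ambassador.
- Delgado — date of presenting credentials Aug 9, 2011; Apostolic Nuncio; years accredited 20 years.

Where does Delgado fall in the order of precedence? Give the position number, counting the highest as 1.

By class of mission: Delgado and Quinn (Apostolic Nuncio); then Mendoza (Ambassador); then Johansson (High Commissioner).
Delgado and Quinn both have years accredited 20 years, so the next rule applies.
Among Delgado and Quinn, by date of presenting credentials (earlier first) (reversed rule for this group): Delgado (Aug 9, 2011) before Quinn (Oct 10, 2012).
Order: Delgado, Quinn, Mendoza, Johansson. So position 1.

1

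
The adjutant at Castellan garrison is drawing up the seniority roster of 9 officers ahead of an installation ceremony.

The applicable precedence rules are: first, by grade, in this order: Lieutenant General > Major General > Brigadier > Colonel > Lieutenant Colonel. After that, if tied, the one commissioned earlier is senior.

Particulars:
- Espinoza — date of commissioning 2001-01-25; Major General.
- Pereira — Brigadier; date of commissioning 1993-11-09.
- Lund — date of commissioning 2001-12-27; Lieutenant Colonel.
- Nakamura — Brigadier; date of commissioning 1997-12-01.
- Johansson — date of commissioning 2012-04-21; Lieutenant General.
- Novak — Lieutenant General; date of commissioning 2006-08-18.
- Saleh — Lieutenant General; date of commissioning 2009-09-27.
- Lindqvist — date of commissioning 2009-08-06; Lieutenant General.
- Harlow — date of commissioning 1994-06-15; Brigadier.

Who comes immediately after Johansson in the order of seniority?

Espinoza

By grade: Novak, Lindqvist, Saleh and Johansson (Lieutenant General); then Espinoza (Major General); then Pereira, Harlow and Nakamura (Brigadier); then Lund (Lieutenant Colonel).
Among Novak, Lindqvist, Saleh and Johansson, by date of commissioning (earlier first): Novak (2006-08-18) before Lindqvist (2009-08-06) before Saleh (2009-09-27) before Johansson (2012-04-21).
Among Pereira, Harlow and Nakamura, by date of commissioning (earlier first): Pereira (1993-11-09) before Harlow (1994-06-15) before Nakamura (1997-12-01).
Order: Novak, Lindqvist, Saleh, Johansson, Espinoza, Pereira, Harlow, Nakamura, Lund.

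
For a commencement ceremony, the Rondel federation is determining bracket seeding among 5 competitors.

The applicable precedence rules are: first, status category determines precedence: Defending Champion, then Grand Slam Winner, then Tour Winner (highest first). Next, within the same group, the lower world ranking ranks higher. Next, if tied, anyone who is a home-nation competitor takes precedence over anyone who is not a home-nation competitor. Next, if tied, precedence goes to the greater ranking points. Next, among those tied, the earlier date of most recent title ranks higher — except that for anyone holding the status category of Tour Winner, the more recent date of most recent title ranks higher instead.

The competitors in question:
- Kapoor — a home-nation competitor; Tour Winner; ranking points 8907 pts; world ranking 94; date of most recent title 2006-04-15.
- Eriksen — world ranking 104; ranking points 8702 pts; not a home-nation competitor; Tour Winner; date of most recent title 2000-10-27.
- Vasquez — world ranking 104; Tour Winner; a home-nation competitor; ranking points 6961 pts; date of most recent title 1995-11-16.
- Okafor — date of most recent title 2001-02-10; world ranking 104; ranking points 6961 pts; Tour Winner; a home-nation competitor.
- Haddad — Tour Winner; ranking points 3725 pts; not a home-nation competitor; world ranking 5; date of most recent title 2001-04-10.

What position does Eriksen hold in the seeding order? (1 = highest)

5

By status category: Haddad, Kapoor, Okafor, Vasquez and Eriksen (Tour Winner).
Among Haddad, Kapoor, Okafor, Vasquez and Eriksen, by world ranking (lower first): Haddad (5) before Kapoor (94) before Okafor, Vasquez and Eriksen (104).
Among Okafor, Vasquez and Eriksen, a home-nation competitor before not a home-nation competitor: Okafor and Vasquez (a home-nation competitor) before Eriksen (not a home-nation competitor).
Okafor and Vasquez both have ranking points 6961 pts, so the next rule applies.
Among Okafor and Vasquez, by date of most recent title (later first) (reversed rule for this group): Okafor (2001-02-10) before Vasquez (1995-11-16).
Order: Haddad, Kapoor, Okafor, Vasquez, Eriksen. So position 5.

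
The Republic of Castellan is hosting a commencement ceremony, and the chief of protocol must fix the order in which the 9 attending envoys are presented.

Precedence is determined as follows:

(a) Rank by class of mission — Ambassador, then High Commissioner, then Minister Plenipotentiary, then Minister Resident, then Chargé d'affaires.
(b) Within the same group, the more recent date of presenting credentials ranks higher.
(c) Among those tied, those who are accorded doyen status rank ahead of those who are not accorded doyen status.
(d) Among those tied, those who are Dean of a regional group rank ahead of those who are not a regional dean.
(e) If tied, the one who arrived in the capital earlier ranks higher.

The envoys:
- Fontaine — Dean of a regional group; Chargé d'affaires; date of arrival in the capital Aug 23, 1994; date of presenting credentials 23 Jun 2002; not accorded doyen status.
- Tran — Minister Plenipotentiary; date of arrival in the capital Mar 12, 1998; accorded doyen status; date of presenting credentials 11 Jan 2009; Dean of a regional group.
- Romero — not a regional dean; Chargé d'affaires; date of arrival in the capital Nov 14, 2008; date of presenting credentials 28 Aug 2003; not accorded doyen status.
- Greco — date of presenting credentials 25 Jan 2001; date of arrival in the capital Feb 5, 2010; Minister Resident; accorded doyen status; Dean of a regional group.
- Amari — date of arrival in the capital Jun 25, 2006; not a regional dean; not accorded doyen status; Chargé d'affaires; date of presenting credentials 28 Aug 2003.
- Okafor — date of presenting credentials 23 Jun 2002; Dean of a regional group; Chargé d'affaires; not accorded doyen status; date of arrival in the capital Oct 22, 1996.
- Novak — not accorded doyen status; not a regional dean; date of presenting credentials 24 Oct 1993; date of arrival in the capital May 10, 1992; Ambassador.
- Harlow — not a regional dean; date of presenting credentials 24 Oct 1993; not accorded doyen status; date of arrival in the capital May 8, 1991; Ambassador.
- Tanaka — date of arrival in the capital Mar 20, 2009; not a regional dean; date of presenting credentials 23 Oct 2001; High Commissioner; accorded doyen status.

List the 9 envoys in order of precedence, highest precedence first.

By class of mission: Harlow and Novak (Ambassador); then Tanaka (High Commissioner); then Tran (Minister Plenipotentiary); then Greco (Minister Resident); then Amari, Romero, Fontaine and Okafor (Chargé d'affaires).
Harlow and Novak both have date of presenting credentials 24 Oct 1993, so the next rule applies.
Harlow and Novak are each not accorded doyen status, so the next rule applies.
Harlow and Novak are each not a regional dean, so the next rule applies.
Among Harlow and Novak, by date of arrival in the capital (earlier first): Harlow (May 8, 1991) before Novak (May 10, 1992).
Among Amari, Romero, Fontaine and Okafor, by date of presenting credentials (later first): Amari and Romero (28 Aug 2003) before Fontaine and Okafor (23 Jun 2002).
Amari and Romero are each not accorded doyen status, so the next rule applies.
Amari and Romero are each not a regional dean, so the next rule applies.
Among Amari and Romero, by date of arrival in the capital (earlier first): Amari (Jun 25, 2006) before Romero (Nov 14, 2008).
Fontaine and Okafor are each not accorded doyen status, so the next rule applies.
Fontaine and Okafor are each Dean of a regional group, so the next rule applies.
Among Fontaine and Okafor, by date of arrival in the capital (earlier first): Fontaine (Aug 23, 1994) before Okafor (Oct 22, 1996).
Full order: Harlow, Novak, Tanaka, Tran, Greco, Amari, Romero, Fontaine, Okafor.

Harlow, Novak, Tanaka, Tran, Greco, Amari, Romero, Fontaine, Okafor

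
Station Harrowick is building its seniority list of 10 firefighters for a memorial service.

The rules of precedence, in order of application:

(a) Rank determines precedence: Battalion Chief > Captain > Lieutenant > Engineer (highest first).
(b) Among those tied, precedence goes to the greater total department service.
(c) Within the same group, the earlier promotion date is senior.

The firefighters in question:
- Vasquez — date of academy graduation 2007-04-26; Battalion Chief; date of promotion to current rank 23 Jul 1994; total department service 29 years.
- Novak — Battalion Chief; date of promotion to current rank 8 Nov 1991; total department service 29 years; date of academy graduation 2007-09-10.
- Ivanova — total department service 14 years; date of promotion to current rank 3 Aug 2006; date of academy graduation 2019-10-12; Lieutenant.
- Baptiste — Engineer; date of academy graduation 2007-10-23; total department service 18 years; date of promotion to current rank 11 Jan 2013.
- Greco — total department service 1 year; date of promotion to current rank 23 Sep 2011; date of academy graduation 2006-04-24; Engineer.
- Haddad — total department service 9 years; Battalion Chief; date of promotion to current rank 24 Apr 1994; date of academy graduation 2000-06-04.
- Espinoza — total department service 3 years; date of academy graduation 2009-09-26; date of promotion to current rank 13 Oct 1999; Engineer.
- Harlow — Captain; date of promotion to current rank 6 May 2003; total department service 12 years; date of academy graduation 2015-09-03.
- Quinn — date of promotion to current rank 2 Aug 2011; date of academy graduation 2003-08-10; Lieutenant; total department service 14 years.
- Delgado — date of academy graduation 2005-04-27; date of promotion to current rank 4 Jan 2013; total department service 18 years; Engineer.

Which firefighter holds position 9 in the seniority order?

Espinoza

By rank: Novak, Vasquez and Haddad (Battalion Chief); then Harlow (Captain); then Ivanova and Quinn (Lieutenant); then Delgado, Baptiste, Espinoza and Greco (Engineer).
Among Novak, Vasquez and Haddad, by total department service (higher first): Novak and Vasquez (29 years) before Haddad (9 years).
Among Novak and Vasquez, by date of promotion to current rank (earlier first): Novak (8 Nov 1991) before Vasquez (23 Jul 1994).
Ivanova and Quinn both have total department service 14 years, so the next rule applies.
Among Ivanova and Quinn, by date of promotion to current rank (earlier first): Ivanova (3 Aug 2006) before Quinn (2 Aug 2011).
Among Delgado, Baptiste, Espinoza and Greco, by total department service (higher first): Delgado and Baptiste (18 years) before Espinoza (3 years) before Greco (1 year).
Among Delgado and Baptiste, by date of promotion to current rank (earlier first): Delgado (4 Jan 2013) before Baptiste (11 Jan 2013).
Order: Novak, Vasquez, Haddad, Harlow, Ivanova, Quinn, Delgado, Baptiste, Espinoza, Greco.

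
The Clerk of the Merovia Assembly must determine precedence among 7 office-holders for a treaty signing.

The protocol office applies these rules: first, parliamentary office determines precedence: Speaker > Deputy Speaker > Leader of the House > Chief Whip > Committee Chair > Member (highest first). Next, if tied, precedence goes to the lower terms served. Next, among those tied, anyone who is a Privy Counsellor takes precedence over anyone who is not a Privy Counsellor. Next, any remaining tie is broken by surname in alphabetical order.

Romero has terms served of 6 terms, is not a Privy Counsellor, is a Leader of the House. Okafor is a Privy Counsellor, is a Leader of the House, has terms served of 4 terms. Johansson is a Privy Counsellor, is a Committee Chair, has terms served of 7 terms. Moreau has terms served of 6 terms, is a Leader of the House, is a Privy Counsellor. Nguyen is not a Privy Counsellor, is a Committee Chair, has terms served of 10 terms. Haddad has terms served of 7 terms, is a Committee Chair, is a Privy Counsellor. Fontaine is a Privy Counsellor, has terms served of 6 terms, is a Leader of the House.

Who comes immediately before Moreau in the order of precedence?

By parliamentary office: Okafor, Fontaine, Moreau and Romero (Leader of the House); then Haddad, Johansson and Nguyen (Committee Chair).
Among Okafor, Fontaine, Moreau and Romero, by terms served (lower first): Okafor (4 terms) before Fontaine, Moreau and Romero (6 terms).
Among Fontaine, Moreau and Romero, a Privy Counsellor before not a Privy Counsellor: Fontaine and Moreau (a Privy Counsellor) before Romero (not a Privy Counsellor).
Among Fontaine and Moreau, alphabetically by surname: Fontaine before Moreau.
Among Haddad, Johansson and Nguyen, by terms served (lower first): Haddad and Johansson (7 terms) before Nguyen (10 terms).
Haddad and Johansson are each a Privy Counsellor, so the next rule applies.
Among Haddad and Johansson, alphabetically by surname: Haddad before Johansson.
Order: Okafor, Fontaine, Moreau, Romero, Haddad, Johansson, Nguyen.

Fontaine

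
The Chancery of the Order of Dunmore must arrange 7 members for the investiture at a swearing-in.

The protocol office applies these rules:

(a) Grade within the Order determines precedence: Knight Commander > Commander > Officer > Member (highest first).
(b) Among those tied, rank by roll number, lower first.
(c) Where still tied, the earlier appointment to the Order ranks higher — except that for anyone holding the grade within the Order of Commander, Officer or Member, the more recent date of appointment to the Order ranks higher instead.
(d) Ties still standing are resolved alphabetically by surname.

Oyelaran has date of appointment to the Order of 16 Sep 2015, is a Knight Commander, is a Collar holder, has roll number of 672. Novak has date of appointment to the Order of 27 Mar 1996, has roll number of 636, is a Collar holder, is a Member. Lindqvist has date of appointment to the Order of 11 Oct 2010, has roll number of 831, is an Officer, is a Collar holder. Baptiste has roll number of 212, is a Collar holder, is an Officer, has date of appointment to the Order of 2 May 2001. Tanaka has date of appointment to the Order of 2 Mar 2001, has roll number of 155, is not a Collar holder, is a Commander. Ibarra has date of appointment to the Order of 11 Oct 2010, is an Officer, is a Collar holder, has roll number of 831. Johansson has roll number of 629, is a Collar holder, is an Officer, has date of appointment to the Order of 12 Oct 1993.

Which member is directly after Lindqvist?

By grade within the Order: Oyelaran (Knight Commander); then Tanaka (Commander); then Baptiste, Johansson, Ibarra and Lindqvist (Officer); then Novak (Member).
Among Baptiste, Johansson, Ibarra and Lindqvist, by roll number (lower first): Baptiste (212) before Johansson (629) before Ibarra and Lindqvist (831).
Ibarra and Lindqvist both have date of appointment to the Order 11 Oct 2010, so the next rule applies.
Among Ibarra and Lindqvist, alphabetically by surname: Ibarra before Lindqvist.
Order: Oyelaran, Tanaka, Baptiste, Johansson, Ibarra, Lindqvist, Novak.

Novak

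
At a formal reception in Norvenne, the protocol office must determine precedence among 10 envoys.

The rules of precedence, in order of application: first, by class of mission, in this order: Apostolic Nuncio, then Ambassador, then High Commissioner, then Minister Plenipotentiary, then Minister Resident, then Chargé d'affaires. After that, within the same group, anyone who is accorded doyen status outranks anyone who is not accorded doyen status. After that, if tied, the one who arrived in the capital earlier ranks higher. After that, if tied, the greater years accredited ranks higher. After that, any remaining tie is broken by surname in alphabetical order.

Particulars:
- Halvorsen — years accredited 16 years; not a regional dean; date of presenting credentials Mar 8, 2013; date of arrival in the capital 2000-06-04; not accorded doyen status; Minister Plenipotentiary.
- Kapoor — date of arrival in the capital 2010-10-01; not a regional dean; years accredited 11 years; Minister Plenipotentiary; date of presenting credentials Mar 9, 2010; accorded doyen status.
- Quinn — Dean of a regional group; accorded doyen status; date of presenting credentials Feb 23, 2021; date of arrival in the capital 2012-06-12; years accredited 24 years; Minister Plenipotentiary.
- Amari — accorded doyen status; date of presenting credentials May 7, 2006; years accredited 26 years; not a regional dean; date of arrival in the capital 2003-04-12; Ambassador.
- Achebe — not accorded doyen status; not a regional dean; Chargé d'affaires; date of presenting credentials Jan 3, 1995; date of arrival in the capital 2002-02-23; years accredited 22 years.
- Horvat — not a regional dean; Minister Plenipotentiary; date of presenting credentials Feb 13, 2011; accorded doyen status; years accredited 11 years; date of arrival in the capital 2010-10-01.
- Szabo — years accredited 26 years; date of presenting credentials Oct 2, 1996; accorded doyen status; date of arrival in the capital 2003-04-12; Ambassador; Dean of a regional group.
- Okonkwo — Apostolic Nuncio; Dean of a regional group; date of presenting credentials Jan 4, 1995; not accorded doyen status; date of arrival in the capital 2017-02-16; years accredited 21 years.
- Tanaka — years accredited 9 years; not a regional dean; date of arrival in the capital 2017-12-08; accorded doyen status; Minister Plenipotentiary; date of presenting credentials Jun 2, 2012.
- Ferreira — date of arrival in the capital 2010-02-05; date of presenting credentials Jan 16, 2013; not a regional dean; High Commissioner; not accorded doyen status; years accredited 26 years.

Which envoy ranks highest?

Okonkwo

By class of mission: Okonkwo (Apostolic Nuncio); then Amari and Szabo (Ambassador); then Ferreira (High Commissioner); then Horvat, Kapoor, Quinn, Tanaka and Halvorsen (Minister Plenipotentiary); then Achebe (Chargé d'affaires).
Amari and Szabo are each accorded doyen status, so the next rule applies.
Amari and Szabo both have date of arrival in the capital 2003-04-12, so the next rule applies.
Amari and Szabo both have years accredited 26 years, so the next rule applies.
Among Amari and Szabo, alphabetically by surname: Amari before Szabo.
Among Horvat, Kapoor, Quinn, Tanaka and Halvorsen, accorded doyen status before not accorded doyen status: Horvat, Kapoor, Quinn and Tanaka (accorded doyen status) before Halvorsen (not accorded doyen status).
Among Horvat, Kapoor, Quinn and Tanaka, by date of arrival in the capital (earlier first): Horvat and Kapoor (2010-10-01) before Quinn (2012-06-12) before Tanaka (2017-12-08).
Horvat and Kapoor both have years accredited 11 years, so the next rule applies.
Among Horvat and Kapoor, alphabetically by surname: Horvat before Kapoor.
Order: Okonkwo, Amari, Szabo, Ferreira, Horvat, Kapoor, Quinn, Tanaka, Halvorsen, Achebe.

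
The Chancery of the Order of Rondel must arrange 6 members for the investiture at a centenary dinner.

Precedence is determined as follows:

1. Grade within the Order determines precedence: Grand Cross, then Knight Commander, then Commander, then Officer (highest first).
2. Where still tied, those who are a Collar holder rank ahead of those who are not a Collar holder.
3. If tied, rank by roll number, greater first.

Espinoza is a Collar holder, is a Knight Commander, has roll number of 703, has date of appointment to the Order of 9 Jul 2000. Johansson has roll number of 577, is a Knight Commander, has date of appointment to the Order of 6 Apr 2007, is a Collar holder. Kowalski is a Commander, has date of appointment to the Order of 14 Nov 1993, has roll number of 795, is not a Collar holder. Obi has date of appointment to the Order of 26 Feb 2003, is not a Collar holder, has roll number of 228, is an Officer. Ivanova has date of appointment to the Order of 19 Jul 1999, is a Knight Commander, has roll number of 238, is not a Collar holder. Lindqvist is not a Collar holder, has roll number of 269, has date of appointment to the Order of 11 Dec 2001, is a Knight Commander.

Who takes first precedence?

By grade within the Order: Espinoza, Johansson, Lindqvist and Ivanova (Knight Commander); then Kowalski (Commander); then Obi (Officer).
Among Espinoza, Johansson, Lindqvist and Ivanova, a Collar holder before not a Collar holder: Espinoza and Johansson (a Collar holder) before Lindqvist and Ivanova (not a Collar holder).
Among Espinoza and Johansson, by roll number (higher first): Espinoza (703) before Johansson (577).
Among Lindqvist and Ivanova, by roll number (higher first): Lindqvist (269) before Ivanova (238).
Order: Espinoza, Johansson, Lindqvist, Ivanova, Kowalski, Obi.

Espinoza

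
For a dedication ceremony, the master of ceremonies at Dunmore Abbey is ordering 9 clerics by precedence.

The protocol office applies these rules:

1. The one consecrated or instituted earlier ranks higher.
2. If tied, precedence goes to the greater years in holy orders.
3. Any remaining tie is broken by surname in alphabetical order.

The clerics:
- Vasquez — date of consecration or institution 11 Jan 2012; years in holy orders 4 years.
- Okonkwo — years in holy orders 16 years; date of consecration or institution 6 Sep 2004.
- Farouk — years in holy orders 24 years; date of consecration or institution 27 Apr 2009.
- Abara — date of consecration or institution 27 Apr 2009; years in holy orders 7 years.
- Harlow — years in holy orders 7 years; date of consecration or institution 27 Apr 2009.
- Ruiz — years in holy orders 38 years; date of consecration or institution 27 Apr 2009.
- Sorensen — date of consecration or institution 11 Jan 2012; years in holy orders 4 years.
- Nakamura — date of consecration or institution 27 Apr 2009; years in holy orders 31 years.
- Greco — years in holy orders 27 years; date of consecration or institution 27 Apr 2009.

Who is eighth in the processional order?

By date of consecration or institution (earlier first): Okonkwo (6 Sep 2004); then Ruiz, Nakamura, Greco, Farouk, Abara and Harlow (each 27 Apr 2009); then Sorensen and Vasquez (both 11 Jan 2012).
Among Ruiz, Nakamura, Greco, Farouk, Abara and Harlow, by years in holy orders (higher first): Ruiz (38 years) before Nakamura (31 years) before Greco (27 years) before Farouk (24 years) before Abara and Harlow (7 years).
Among Abara and Harlow, alphabetically by surname: Abara before Harlow.
Sorensen and Vasquez both have years in holy orders 4 years, so the next rule applies.
Among Sorensen and Vasquez, alphabetically by surname: Sorensen before Vasquez.
Order: Okonkwo, Ruiz, Nakamura, Greco, Farouk, Abara, Harlow, Sorensen, Vasquez.

Sorensen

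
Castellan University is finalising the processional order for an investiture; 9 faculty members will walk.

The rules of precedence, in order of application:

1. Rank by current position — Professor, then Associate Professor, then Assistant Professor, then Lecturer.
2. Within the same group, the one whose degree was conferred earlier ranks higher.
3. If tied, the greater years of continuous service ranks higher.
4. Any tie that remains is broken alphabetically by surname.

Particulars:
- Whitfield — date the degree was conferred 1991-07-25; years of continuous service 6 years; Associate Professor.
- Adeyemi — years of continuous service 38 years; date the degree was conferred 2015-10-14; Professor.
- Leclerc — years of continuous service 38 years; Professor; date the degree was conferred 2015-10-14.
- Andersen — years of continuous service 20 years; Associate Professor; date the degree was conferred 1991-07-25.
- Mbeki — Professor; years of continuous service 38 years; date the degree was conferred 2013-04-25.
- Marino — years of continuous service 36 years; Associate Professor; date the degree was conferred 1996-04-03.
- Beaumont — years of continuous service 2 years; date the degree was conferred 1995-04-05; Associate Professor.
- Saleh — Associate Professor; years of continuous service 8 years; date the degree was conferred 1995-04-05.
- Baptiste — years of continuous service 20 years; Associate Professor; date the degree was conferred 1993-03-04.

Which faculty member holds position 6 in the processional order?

Baptiste

By current position: Mbeki, Adeyemi and Leclerc (Professor); then Andersen, Whitfield, Baptiste, Saleh, Beaumont and Marino (Associate Professor).
Among Mbeki, Adeyemi and Leclerc, by date the degree was conferred (earlier first): Mbeki (2013-04-25) before Adeyemi and Leclerc (2015-10-14).
Adeyemi and Leclerc both have years of continuous service 38 years, so the next rule applies.
Among Adeyemi and Leclerc, alphabetically by surname: Adeyemi before Leclerc.
Among Andersen, Whitfield, Baptiste, Saleh, Beaumont and Marino, by date the degree was conferred (earlier first): Andersen and Whitfield (1991-07-25) before Baptiste (1993-03-04) before Saleh and Beaumont (1995-04-05) before Marino (1996-04-03).
Among Andersen and Whitfield, by years of continuous service (higher first): Andersen (20 years) before Whitfield (6 years).
Among Saleh and Beaumont, by years of continuous service (higher first): Saleh (8 years) before Beaumont (2 years).
Order: Mbeki, Adeyemi, Leclerc, Andersen, Whitfield, Baptiste, Saleh, Beaumont, Marino.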